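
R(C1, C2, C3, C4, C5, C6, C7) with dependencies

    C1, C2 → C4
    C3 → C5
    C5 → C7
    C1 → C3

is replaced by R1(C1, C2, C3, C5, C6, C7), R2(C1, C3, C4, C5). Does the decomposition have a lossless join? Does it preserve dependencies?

Lossless test: (C1, C3, C5)⁺ = {C1, C3, C5, C7}, which is a superkey of neither fragment — lossy.
Dependency preservation: the restricted closure of {C1, C2} across the fragments never reaches {C4}, so C1, C2 → C4 cannot be enforced without a join — not preserved.

lossy and not dependency-preserving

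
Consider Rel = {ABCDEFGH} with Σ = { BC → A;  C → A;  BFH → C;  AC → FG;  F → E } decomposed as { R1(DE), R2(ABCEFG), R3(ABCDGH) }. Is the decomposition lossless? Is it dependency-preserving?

Lossless test (chase): Rows 2 and 3 agree on AC; apply AC→FG and equate their FG entries. Rows 2 and 3 agree on F; apply F→E and equate their E entries. Row 3 is now all distinguished symbols — the join is lossless.
Dependency preservation: the restricted closure of {BFH} across the fragments never reaches {C}, so BFH → C cannot be enforced without a join — not preserved.

lossless but not dependency-preserving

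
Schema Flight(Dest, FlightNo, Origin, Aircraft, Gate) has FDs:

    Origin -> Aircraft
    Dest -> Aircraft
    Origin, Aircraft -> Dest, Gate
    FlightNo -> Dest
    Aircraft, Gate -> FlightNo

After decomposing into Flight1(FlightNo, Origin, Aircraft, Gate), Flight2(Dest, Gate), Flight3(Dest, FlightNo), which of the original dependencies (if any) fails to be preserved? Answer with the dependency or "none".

Dest -> Aircraft

Check Dest → Aircraft: no single fragment contains all of {Dest, Aircraft}, and the restricted closure of {Dest} across the fragments never reaches {Aircraft}.
Origin → Aircraft is preserved.
Origin, Aircraft → Dest, Gate is preserved.
FlightNo → Dest is preserved.
Aircraft, Gate → FlightNo is preserved.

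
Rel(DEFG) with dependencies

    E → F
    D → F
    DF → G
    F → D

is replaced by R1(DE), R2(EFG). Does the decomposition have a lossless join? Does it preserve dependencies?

Lossless test: (E)⁺ = {DEFG}, which contains all of one fragment — lossless.
Dependency preservation: the restricted closure of {D} across the fragments never reaches {F}, so D → F cannot be enforced without a join — not preserved.

lossless but not dependency-preserving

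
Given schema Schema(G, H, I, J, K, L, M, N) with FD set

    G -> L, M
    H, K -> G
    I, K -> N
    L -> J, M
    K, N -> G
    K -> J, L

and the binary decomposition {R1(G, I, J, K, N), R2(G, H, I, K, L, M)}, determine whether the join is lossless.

Common attributes: R1 ∩ R2 = {G, I, K}.
Closure of {G, I, K}: G → L, M applies, adding L, M; I, K → N applies, adding N; L → J, M applies, adding J. So (G, I, K)⁺ = {G, I, J, K, L, M, N}.
This closure contains every attribute of R1, so R1 ∩ R2 → R1. The join is lossless.

Yes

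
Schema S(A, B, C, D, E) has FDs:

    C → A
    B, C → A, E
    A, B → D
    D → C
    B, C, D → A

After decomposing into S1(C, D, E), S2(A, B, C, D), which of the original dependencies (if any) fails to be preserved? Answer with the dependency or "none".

Check B, C → A, E: no single fragment contains all of {A, B, C, E}, and the restricted closure of {B, C} across the fragments never reaches {A, E}.
C → A is preserved.
A, B → D is preserved.
D → C is preserved.
B, C, D → A is preserved.

B, C → A, E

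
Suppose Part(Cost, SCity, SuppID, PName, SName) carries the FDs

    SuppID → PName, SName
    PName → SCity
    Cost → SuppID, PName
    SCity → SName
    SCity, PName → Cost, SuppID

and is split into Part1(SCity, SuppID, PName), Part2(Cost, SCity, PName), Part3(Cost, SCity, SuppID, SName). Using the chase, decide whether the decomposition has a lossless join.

Chase test. Columns are Cost, SCity, SuppID, PName, SName; row i has aⱼ where attribute j ∈ Parti, else bᵢⱼ.
Initial tableau (one row per fragment):
  row 1: b11 a2 a3 a4 b15
  row 2: a1 a2 b23 a4 b25
  row 3: a1 a2 a3 b34 a5
Rows 1 and 3 agree on SuppID; apply SuppID→PName, SName and equate their PName, SName entries.
Rows 2 and 3 agree on Cost; apply Cost→SuppID, PName and equate their SuppID, PName entries.
Rows 1 and 2 agree on SCity; apply SCity→SName and equate their SName entries.
Rows 1 and 2 agree on SCity, PName; apply SCity, PName→Cost, SuppID and equate their Cost, SuppID entries.
Row 1 is now all distinguished symbols — the join is lossless.

Yes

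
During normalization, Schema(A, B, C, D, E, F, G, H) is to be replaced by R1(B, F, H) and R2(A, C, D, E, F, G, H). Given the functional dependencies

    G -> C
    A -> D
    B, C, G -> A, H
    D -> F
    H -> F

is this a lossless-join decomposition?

Common attributes: R1 ∩ R2 = {F, H}.
No dependency enlarges {F, H}, so (F, H)⁺ = {F, H}.
The closure contains neither all of R1 = {B, F, H} nor all of R2 = {A, C, D, E, F, G, H}, so the common attributes are not a superkey of either fragment. The join is lossy.

No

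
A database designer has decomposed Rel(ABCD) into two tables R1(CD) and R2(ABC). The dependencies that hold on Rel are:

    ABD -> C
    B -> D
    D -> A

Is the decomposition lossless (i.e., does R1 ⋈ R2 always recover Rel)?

Common attributes: R1 ∩ R2 = {C}.
No dependency enlarges {C}, so (C)⁺ = {C}.
The closure contains neither all of R1 = {CD} nor all of R2 = {ABC}, so the common attributes are not a superkey of either fragment. The join is lossy.

No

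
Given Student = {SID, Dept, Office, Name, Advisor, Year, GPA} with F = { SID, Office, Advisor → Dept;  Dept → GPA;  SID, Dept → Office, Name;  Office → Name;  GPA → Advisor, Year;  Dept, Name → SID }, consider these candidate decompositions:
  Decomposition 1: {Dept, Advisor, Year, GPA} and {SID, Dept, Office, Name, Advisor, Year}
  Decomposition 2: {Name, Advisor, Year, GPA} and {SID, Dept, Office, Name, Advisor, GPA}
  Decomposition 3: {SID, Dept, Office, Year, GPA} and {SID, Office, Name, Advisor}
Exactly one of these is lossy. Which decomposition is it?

Decomposition 1: common = {Dept, Advisor, Year}, closure = {Dept, Advisor, Year, GPA} → lossless.
Decomposition 2: common = {Name, Advisor, GPA}, closure = {Name, Advisor, Year, GPA} → lossless.
Decomposition 3: common = {SID, Office}, closure = {SID, Office, Name} → lossy.

Decomposition 3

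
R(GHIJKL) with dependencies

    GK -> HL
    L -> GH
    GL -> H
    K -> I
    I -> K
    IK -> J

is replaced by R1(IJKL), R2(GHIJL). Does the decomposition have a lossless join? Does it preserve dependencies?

Lossless test: (IJL)⁺ = {GHIJKL}, which contains all of one fragment — lossless.
Dependency preservation: GK → HL is not contained in any single fragment, but the restricted closure of its left-hand side across the fragments still reaches the right-hand side; the remaining FDs each lie inside some fragment. All dependencies are preserved.

lossless and dependency-preserving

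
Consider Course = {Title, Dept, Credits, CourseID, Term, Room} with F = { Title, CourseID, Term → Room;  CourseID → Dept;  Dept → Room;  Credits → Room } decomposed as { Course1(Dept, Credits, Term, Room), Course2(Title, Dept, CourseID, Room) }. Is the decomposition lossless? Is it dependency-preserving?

lossy but dependency-preserving

Lossless test: (Dept, Room)⁺ = {Dept, Room}, which is a superkey of neither fragment — lossy.
Dependency preservation: Title, CourseID, Term → Room is not contained in any single fragment, but the restricted closure of its left-hand side across the fragments still reaches the right-hand side; the remaining FDs each lie inside some fragment. All dependencies are preserved.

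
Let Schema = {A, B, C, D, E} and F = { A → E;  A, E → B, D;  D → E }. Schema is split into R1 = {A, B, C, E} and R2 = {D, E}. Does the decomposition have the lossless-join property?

No

Common attributes: R1 ∩ R2 = {E}.
No dependency enlarges {E}, so (E)⁺ = {E}.
The closure contains neither all of R1 = {A, B, C, E} nor all of R2 = {D, E}, so the common attributes are not a superkey of either fragment. The join is lossy.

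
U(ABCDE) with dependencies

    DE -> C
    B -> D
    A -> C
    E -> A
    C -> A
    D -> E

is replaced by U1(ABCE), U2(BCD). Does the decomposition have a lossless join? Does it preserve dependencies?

Lossless test: (BC)⁺ = {ABCDE}, which contains all of one fragment — lossless.
Dependency preservation: the restricted closure of {D} across the fragments never reaches {E}, so D → E cannot be enforced without a join — not preserved.

lossless but not dependency-preserving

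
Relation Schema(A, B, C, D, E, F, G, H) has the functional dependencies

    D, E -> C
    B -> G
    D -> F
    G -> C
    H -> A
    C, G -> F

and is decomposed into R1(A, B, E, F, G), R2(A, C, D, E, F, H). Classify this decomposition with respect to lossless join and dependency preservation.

lossy and not dependency-preserving

Lossless test: (A, E, F)⁺ = {A, E, F}, which is a superkey of neither fragment — lossy.
Dependency preservation: the restricted closure of {G} across the fragments never reaches {C}, so G → C cannot be enforced without a join — not preserved.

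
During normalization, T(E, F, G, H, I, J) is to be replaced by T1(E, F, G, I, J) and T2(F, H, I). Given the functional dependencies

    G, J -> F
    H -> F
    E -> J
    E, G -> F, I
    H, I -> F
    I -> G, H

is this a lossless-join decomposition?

Yes

Common attributes: T1 ∩ T2 = {F, I}.
Closure of {F, I}: I → G, H applies, adding G, H. So (F, I)⁺ = {F, G, H, I}.
This closure contains every attribute of T2, so T1 ∩ T2 → T2. The join is lossless.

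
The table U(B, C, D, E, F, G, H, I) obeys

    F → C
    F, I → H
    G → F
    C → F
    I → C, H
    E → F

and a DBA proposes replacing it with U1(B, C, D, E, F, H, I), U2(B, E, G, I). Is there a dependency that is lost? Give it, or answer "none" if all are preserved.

G → F

Check G → F: no single fragment contains all of {F, G}, and the restricted closure of {G} across the fragments never reaches {F}.
F → C is preserved.
F, I → H is preserved.
C → F is preserved.
I → C, H is preserved.
E → F is preserved.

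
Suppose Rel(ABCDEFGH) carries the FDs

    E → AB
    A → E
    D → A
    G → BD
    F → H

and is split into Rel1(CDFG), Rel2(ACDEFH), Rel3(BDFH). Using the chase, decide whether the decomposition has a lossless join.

Chase test. Columns are ABCDEFGH; row i has aⱼ where attribute j ∈ Reli, else bᵢⱼ.
Initial tableau (one row per fragment):
  row 1: b11 b12 a3 a4 b15 a6 a7 b18
  row 2: a1 b22 a3 a4 a5 a6 b27 a8
  row 3: b31 a2 b33 a4 b35 a6 b37 a8
Rows 1 and 2 agree on D; apply D→A and equate their A entries.
Rows 1 and 3 agree on D; apply D→A and equate their A entries.
Rows 1 and 2 agree on F; apply F→H and equate their H entries.
Rows 1 and 2 agree on A; apply A→E and equate their E entries.
Rows 1 and 3 agree on A; apply A→E and equate their E entries.
Rows 1 and 2 agree on E; apply E→AB and equate their AB entries.
Rows 1 and 3 agree on E; apply E→AB and equate their AB entries.
Row 1 is now all distinguished symbols — the join is lossless.

Yes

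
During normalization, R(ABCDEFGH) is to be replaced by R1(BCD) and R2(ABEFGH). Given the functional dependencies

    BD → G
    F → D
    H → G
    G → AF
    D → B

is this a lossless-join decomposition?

Common attributes: R1 ∩ R2 = {B}.
No dependency enlarges {B}, so (B)⁺ = {B}.
The closure contains neither all of R1 = {BCD} nor all of R2 = {ABEFGH}, so the common attributes are not a superkey of either fragment. The join is lossy.

No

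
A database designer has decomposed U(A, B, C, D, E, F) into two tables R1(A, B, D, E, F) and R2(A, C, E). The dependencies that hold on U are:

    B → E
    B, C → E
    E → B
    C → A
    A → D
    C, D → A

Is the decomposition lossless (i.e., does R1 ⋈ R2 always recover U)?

Common attributes: R1 ∩ R2 = {A, E}.
Closure of {A, E}: E → B applies, adding B; A → D applies, adding D. So (A, E)⁺ = {A, B, D, E}.
The closure contains neither all of R1 = {A, B, D, E, F} nor all of R2 = {A, C, E}, so the common attributes are not a superkey of either fragment. The join is lossy.

No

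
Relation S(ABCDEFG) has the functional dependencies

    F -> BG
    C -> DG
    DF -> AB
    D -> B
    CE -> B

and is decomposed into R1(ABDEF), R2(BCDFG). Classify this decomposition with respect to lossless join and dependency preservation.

lossy but dependency-preserving

Lossless test: (BDF)⁺ = {ABDFG}, which is a superkey of neither fragment — lossy.
Dependency preservation: CE → B is not contained in any single fragment, but the restricted closure of its left-hand side across the fragments still reaches the right-hand side; the remaining FDs each lie inside some fragment. All dependencies are preserved.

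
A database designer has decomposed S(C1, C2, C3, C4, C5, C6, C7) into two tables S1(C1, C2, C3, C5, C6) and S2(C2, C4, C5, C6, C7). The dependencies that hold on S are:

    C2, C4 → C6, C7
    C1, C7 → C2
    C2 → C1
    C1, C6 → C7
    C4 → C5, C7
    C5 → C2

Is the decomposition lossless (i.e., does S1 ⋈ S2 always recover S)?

Common attributes: S1 ∩ S2 = {C2, C5, C6}.
Closure of {C2, C5, C6}: C2 → C1 applies, adding C1; C1, C6 → C7 applies, adding C7. So (C2, C5, C6)⁺ = {C1, C2, C5, C6, C7}.
The closure contains neither all of S1 = {C1, C2, C3, C5, C6} nor all of S2 = {C2, C4, C5, C6, C7}, so the common attributes are not a superkey of either fragment. The join is lossy.

No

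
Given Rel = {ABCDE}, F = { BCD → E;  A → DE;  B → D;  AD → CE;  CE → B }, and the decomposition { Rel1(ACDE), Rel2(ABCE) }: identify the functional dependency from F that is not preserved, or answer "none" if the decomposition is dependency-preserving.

Check B → D: no single fragment contains all of {BD}, and the restricted closure of {B} across the fragments never reaches {D}.
BCD → E is preserved.
A → DE is preserved.
AD → CE is preserved.
CE → B is preserved.

B → D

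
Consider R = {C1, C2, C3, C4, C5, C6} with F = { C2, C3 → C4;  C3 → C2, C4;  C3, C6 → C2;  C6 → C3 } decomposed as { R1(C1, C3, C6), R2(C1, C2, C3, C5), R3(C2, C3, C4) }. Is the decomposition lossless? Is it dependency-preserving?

lossy but dependency-preserving

Lossless test (chase): Rows 2 and 3 agree on C2, C3; apply C2, C3→C4 and equate their C4 entries. Rows 1 and 2 agree on C3; apply C3→C2, C4 and equate their C2, C4 entries. No row becomes fully distinguished — the join is lossy.
Dependency preservation: C3, C6 → C2 is not contained in any single fragment, but the restricted closure of its left-hand side across the fragments still reaches the right-hand side; the remaining FDs each lie inside some fragment. All dependencies are preserved.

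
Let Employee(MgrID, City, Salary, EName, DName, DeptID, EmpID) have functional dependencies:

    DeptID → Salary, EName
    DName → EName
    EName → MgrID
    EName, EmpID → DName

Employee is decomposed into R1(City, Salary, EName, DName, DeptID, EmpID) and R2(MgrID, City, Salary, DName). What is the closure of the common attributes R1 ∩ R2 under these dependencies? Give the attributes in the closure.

MgrID, City, Salary, EName, DName

R1 ∩ R2 = {City, Salary, DName}.
DName → EName applies, adding EName
EName → MgrID applies, adding MgrID
Closure: {MgrID, City, Salary, EName, DName}.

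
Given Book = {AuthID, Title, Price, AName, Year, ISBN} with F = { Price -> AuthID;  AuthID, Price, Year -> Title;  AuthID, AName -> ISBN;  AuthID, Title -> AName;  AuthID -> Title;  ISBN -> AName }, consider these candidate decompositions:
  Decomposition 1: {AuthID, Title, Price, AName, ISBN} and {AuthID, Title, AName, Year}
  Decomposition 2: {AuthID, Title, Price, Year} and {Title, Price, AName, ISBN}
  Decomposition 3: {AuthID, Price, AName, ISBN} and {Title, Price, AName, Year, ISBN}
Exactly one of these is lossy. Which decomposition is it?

Decomposition 1: common = {AuthID, Title, AName}, closure = {AuthID, Title, AName, ISBN} → lossy.
Decomposition 2: common = {Title, Price}, closure = {AuthID, Title, Price, AName, ISBN} → lossless.
Decomposition 3: common = {Price, AName, ISBN}, closure = {AuthID, Title, Price, AName, ISBN} → lossless.

Decomposition 1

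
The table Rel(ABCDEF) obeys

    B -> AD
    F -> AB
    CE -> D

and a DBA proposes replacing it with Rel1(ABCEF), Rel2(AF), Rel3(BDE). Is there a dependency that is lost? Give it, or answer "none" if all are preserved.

Check CE → D: no single fragment contains all of {CDE}, and the restricted closure of {CE} across the fragments never reaches {D}.
B → AD is preserved.
F → AB is preserved.

CE -> D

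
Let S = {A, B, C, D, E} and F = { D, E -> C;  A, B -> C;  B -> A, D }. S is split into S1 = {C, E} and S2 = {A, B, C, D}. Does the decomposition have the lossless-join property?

No

Common attributes: S1 ∩ S2 = {C}.
No dependency enlarges {C}, so (C)⁺ = {C}.
The closure contains neither all of S1 = {C, E} nor all of S2 = {A, B, C, D}, so the common attributes are not a superkey of either fragment. The join is lossy.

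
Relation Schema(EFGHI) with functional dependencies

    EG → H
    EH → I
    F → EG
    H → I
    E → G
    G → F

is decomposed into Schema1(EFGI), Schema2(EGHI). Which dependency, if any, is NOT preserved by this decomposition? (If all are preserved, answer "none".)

EG → H lies within Schema2.
EH → I lies within Schema2.
F → EG lies within Schema1.
H → I lies within Schema2.
E → G lies within Schema1.
G → F lies within Schema1.
Every dependency is enforceable on the fragments, so the decomposition is dependency-preserving.

none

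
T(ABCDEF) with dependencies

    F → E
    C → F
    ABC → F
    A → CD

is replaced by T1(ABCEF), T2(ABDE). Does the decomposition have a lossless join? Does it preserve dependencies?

Lossless test: (ABE)⁺ = {ABCDEF}, which contains all of one fragment — lossless.
Dependency preservation: A → CD is not contained in any single fragment, but the restricted closure of its left-hand side across the fragments still reaches the right-hand side; the remaining FDs each lie inside some fragment. All dependencies are preserved.

lossless and dependency-preserving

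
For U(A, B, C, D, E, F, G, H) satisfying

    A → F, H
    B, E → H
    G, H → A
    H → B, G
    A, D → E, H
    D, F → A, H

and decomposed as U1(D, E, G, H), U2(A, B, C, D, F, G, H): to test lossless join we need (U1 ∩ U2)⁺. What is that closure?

U1 ∩ U2 = {D, G, H}.
G, H → A applies, adding A
H → B, G applies, adding B
A, D → E, H applies, adding E
A → F, H applies, adding F
Closure: {A, B, D, E, F, G, H}.

A, B, D, E, F, G, H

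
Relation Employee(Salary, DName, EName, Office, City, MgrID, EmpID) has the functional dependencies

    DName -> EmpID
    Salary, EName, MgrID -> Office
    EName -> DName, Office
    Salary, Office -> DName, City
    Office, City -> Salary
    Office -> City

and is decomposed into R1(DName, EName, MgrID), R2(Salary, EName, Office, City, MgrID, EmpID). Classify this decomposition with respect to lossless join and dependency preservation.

lossless but not dependency-preserving

Lossless test: (EName, MgrID)⁺ = {Salary, DName, EName, Office, City, MgrID, EmpID}, which contains all of one fragment — lossless.
Dependency preservation: the restricted closure of {DName} across the fragments never reaches {EmpID}, so DName → EmpID cannot be enforced without a join — not preserved.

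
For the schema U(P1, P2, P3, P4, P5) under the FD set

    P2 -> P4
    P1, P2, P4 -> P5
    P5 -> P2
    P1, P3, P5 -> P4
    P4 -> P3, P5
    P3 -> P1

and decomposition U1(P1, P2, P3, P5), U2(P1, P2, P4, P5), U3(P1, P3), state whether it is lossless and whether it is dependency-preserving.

Lossless test (chase): Rows 1 and 2 agree on P2; apply P2→P4 and equate their P4 entries. Rows 1 and 2 agree on P4; apply P4→P3, P5 and equate their P3, P5 entries. Row 1 is now all distinguished symbols — the join is lossless.
Dependency preservation: P1, P3, P5 → P4; P4 → P3, P5 are not contained in any single fragment, but the restricted closure of each left-hand side across the fragments still reaches the right-hand side; the remaining FDs each lie inside some fragment. All dependencies are preserved.

lossless and dependency-preserving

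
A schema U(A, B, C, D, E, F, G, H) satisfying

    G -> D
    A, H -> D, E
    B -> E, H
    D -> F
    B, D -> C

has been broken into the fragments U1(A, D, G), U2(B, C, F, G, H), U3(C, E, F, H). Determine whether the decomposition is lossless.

Chase test. Columns are A, B, C, D, E, F, G, H; row i has aⱼ where attribute j ∈ Ui, else bᵢⱼ.
Initial tableau (one row per fragment):
  row 1: a1 b12 b13 a4 b15 b16 a7 b18
  row 2: b21 a2 a3 b24 b25 a6 a7 a8
  row 3: b31 b32 a3 b34 a5 a6 b37 a8
Rows 1 and 2 agree on G; apply G→D and equate their D entries.
Rows 1 and 2 agree on D; apply D→F and equate their F entries.
No row becomes fully distinguished — the join is lossy.

No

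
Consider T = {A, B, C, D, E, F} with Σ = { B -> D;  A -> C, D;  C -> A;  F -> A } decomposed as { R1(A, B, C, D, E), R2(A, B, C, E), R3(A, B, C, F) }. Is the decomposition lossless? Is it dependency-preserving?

Lossless test (chase): Rows 1 and 2 agree on B; apply B→D and equate their D entries. Rows 1 and 3 agree on B; apply B→D and equate their D entries. No row becomes fully distinguished — the join is lossy.
Dependency preservation: every FD's attributes lie within a single fragment, so each can be enforced locally — preserved.

lossy but dependency-preserving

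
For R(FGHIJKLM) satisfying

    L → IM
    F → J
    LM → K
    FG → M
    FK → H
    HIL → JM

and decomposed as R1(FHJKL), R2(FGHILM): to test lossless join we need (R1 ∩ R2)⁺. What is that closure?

R1 ∩ R2 = {FHL}.
L → IM applies, adding IM
F → J applies, adding J
LM → K applies, adding K
Closure: {FHIJKLM}.

FHIJKLM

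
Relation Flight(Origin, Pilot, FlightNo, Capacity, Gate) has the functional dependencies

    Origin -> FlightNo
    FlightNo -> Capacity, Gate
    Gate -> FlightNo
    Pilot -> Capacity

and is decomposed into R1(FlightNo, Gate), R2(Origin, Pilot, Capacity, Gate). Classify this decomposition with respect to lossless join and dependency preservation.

lossless and dependency-preserving

Lossless test: (Gate)⁺ = {FlightNo, Capacity, Gate}, which contains all of one fragment — lossless.
Dependency preservation: Origin → FlightNo; FlightNo → Capacity, Gate are not contained in any single fragment, but the restricted closure of each left-hand side across the fragments still reaches the right-hand side; the remaining FDs each lie inside some fragment. All dependencies are preserved.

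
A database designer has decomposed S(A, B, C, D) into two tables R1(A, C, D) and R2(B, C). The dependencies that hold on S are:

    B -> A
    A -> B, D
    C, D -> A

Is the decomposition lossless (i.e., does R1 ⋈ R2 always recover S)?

Common attributes: R1 ∩ R2 = {C}.
No dependency enlarges {C}, so (C)⁺ = {C}.
The closure contains neither all of R1 = {A, C, D} nor all of R2 = {B, C}, so the common attributes are not a superkey of either fragment. The join is lossy.

No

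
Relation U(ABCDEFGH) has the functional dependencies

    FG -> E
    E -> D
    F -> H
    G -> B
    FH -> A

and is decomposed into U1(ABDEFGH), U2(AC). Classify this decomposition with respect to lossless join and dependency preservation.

Lossless test: (A)⁺ = {A}, which is a superkey of neither fragment — lossy.
Dependency preservation: every FD's attributes lie within a single fragment, so each can be enforced locally — preserved.

lossy but dependency-preserving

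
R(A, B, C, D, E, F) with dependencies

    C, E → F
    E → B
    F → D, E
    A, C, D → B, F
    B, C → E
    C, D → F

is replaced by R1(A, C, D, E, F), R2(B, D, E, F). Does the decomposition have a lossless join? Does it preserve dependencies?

Lossless test: (D, E, F)⁺ = {B, D, E, F}, which contains all of one fragment — lossless.
Dependency preservation: the restricted closure of {B, C} across the fragments never reaches {E}, so B, C → E cannot be enforced without a join — not preserved.

lossless but not dependency-preserving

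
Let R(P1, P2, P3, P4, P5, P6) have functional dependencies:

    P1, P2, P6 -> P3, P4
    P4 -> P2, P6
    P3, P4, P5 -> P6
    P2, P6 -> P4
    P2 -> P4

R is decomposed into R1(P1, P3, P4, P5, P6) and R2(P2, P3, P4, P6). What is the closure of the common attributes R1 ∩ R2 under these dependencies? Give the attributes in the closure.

P2, P3, P4, P6

R1 ∩ R2 = {P3, P4, P6}.
P4 → P2, P6 applies, adding P2
Closure: {P2, P3, P4, P6}.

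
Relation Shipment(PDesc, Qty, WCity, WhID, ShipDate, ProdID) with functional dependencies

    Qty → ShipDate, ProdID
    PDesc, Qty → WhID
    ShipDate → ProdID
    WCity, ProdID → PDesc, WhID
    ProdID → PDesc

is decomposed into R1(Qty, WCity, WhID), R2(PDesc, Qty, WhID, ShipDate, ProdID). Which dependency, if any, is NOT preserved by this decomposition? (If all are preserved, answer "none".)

Check WCity, ProdID → PDesc, WhID: no single fragment contains all of {PDesc, WCity, WhID, ProdID}, and the restricted closure of {WCity, ProdID} across the fragments never reaches {PDesc, WhID}.
Qty → ShipDate, ProdID is preserved.
PDesc, Qty → WhID is preserved.
ShipDate → ProdID is preserved.
ProdID → PDesc is preserved.

WCity, ProdID → PDesc, WhID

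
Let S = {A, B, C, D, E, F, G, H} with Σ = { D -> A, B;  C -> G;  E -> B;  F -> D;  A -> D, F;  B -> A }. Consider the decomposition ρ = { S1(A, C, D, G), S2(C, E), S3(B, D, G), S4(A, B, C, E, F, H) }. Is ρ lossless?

Chase test. Columns are A, B, C, D, E, F, G, H; row i has aⱼ where attribute j ∈ Si, else bᵢⱼ.
Initial tableau (one row per fragment):
  row 1: a1 b12 a3 a4 b15 b16 a7 b18
  row 2: b21 b22 a3 b24 a5 b26 b27 b28
  row 3: b31 a2 b33 a4 b35 b36 a7 b38
  row 4: a1 a2 a3 b44 a5 a6 b47 a8
Rows 1 and 3 agree on D; apply D→A, B and equate their A, B entries.
Rows 1 and 2 agree on C; apply C→G and equate their G entries.
Rows 1 and 4 agree on C; apply C→G and equate their G entries.
Rows 2 and 4 agree on E; apply E→B and equate their B entries.
Rows 1 and 3 agree on A; apply A→D, F and equate their D, F entries.
Rows 1 and 4 agree on A; apply A→D, F and equate their D, F entries.
Rows 1 and 2 agree on B; apply B→A and equate their A entries.
Rows 1 and 2 agree on A; apply A→D, F and equate their D, F entries.
Row 4 is now all distinguished symbols — the join is lossless.

Yes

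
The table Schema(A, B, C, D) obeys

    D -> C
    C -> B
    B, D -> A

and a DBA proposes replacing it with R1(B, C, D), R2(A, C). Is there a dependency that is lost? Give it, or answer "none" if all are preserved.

B, D -> A

Check B, D → A: no single fragment contains all of {A, B, D}, and the restricted closure of {B, D} across the fragments never reaches {A}.
D → C is preserved.
C → B is preserved.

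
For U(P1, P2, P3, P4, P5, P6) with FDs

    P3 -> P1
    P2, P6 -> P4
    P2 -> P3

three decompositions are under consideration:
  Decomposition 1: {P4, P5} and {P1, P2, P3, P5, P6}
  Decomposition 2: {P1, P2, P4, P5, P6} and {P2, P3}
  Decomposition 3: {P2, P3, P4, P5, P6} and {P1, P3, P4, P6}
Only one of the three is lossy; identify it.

Decomposition 1: common = {P5}, closure = {P5} → lossy.
Decomposition 2: common = {P2}, closure = {P1, P2, P3} → lossless.
Decomposition 3: common = {P3, P4, P6}, closure = {P1, P3, P4, P6} → lossless.

Decomposition 1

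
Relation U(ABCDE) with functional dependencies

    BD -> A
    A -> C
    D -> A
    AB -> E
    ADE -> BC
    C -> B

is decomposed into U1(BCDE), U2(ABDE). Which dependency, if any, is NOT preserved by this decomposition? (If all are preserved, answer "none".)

Check A → C: no single fragment contains all of {AC}, and the restricted closure of {A} across the fragments never reaches {C}.
BD → A is preserved.
D → A is preserved.
AB → E is preserved.
ADE → BC is preserved.
C → B is preserved.

A -> C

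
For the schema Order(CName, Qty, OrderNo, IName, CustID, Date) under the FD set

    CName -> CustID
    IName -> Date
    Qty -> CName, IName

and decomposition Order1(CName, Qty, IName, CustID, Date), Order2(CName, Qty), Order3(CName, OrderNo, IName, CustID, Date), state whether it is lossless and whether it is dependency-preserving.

lossy but dependency-preserving

Lossless test (chase): Rows 1 and 2 agree on CName; apply CName→CustID and equate their CustID entries. Rows 1 and 2 agree on Qty; apply Qty→CName, IName and equate their CName, IName entries. Rows 1 and 2 agree on IName; apply IName→Date and equate their Date entries. No row becomes fully distinguished — the join is lossy.
Dependency preservation: every FD's attributes lie within a single fragment, so each can be enforced locally — preserved.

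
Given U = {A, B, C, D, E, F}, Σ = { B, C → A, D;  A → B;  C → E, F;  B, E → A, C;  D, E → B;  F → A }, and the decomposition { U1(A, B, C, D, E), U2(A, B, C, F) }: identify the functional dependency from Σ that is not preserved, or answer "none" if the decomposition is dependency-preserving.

none

B, C → A, D lies within U1.
A → B lies within U1.
C → E, F: restricted closure across fragments reaches E, F.
B, E → A, C lies within U1.
D, E → B lies within U1.
F → A lies within U2.
Every dependency is enforceable on the fragments, so the decomposition is dependency-preserving.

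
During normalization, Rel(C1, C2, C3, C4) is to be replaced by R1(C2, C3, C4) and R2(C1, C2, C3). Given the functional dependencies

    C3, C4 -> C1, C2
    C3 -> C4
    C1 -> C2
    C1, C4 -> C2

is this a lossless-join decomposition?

Common attributes: R1 ∩ R2 = {C2, C3}.
Closure of {C2, C3}: C3 → C4 applies, adding C4; C3, C4 → C1, C2 applies, adding C1. So (C2, C3)⁺ = {C1, C2, C3, C4}.
This closure contains every attribute of R1, so R1 ∩ R2 → R1. The join is lossless.

Yes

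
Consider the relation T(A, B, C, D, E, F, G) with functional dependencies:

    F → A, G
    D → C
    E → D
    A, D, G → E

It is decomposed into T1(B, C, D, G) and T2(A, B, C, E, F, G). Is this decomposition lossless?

No

Common attributes: T1 ∩ T2 = {B, C, G}.
No dependency enlarges {B, C, G}, so (B, C, G)⁺ = {B, C, G}.
The closure contains neither all of T1 = {B, C, D, G} nor all of T2 = {A, B, C, E, F, G}, so the common attributes are not a superkey of either fragment. The join is lossy.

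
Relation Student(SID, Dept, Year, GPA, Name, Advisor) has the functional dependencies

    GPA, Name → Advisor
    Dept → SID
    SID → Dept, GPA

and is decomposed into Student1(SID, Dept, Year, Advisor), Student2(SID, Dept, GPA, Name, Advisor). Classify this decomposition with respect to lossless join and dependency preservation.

Lossless test: (SID, Dept, Advisor)⁺ = {SID, Dept, GPA, Advisor}, which is a superkey of neither fragment — lossy.
Dependency preservation: every FD's attributes lie within a single fragment, so each can be enforced locally — preserved.

lossy but dependency-preserving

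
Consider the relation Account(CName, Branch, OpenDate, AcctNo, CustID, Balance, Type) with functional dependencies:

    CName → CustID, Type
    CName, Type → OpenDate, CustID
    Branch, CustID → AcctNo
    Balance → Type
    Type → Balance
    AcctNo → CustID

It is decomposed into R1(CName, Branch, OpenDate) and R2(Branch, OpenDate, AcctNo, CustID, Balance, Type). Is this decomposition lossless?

No

Common attributes: R1 ∩ R2 = {Branch, OpenDate}.
No dependency enlarges {Branch, OpenDate}, so (Branch, OpenDate)⁺ = {Branch, OpenDate}.
The closure contains neither all of R1 = {CName, Branch, OpenDate} nor all of R2 = {Branch, OpenDate, AcctNo, CustID, Balance, Type}, so the common attributes are not a superkey of either fragment. The join is lossy.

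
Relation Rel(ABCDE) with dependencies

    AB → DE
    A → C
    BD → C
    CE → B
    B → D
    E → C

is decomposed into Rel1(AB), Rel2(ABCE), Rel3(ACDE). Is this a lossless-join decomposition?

Chase test. Columns are ABCDE; row i has aⱼ where attribute j ∈ Reli, else bᵢⱼ.
Initial tableau (one row per fragment):
  row 1: a1 a2 b13 b14 b15
  row 2: a1 a2 a3 b24 a5
  row 3: a1 b32 a3 a4 a5
Rows 1 and 2 agree on AB; apply AB→DE and equate their DE entries.
Rows 1 and 2 agree on A; apply A→C and equate their C entries.
Rows 1 and 3 agree on CE; apply CE→B and equate their B entries.
Rows 1 and 3 agree on B; apply B→D and equate their D entries.
Row 1 is now all distinguished symbols — the join is lossless.

Yes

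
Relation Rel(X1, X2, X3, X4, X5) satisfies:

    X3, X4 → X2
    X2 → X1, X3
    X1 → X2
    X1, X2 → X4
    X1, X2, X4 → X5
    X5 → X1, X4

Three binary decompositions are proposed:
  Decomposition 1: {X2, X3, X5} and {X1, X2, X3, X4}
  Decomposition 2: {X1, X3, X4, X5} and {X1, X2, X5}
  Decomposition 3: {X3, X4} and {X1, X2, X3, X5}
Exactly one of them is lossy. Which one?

Decomposition 3

Decomposition 1: common = {X2, X3}, closure = {X1, X2, X3, X4, X5} → lossless.
Decomposition 2: common = {X1, X5}, closure = {X1, X2, X3, X4, X5} → lossless.
Decomposition 3: common = {X3}, closure = {X3} → lossy.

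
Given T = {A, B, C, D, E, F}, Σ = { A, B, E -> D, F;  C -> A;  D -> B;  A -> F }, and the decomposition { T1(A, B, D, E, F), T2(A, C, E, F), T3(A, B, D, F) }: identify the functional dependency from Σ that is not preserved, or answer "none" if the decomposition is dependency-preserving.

A, B, E → D, F lies within T1.
C → A lies within T2.
D → B lies within T1.
A → F lies within T1.
Every dependency is enforceable on the fragments, so the decomposition is dependency-preserving.

none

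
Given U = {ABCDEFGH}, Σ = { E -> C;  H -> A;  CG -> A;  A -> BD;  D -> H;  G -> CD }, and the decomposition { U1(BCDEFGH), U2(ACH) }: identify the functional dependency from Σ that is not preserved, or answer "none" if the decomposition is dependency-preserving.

E → C lies within U1.
H → A lies within U2.
CG → A: restricted closure across fragments reaches A.
A → BD: restricted closure across fragments reaches BD.
D → H lies within U1.
G → CD lies within U1.
Every dependency is enforceable on the fragments, so the decomposition is dependency-preserving.

none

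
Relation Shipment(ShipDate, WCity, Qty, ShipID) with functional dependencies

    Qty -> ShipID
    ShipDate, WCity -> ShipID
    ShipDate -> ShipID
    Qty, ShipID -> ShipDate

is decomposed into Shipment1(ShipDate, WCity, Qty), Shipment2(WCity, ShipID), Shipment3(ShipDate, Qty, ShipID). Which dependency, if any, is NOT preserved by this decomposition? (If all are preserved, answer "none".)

none

Qty → ShipID lies within Shipment3.
ShipDate, WCity → ShipID: restricted closure across fragments reaches ShipID.
ShipDate → ShipID lies within Shipment3.
Qty, ShipID → ShipDate lies within Shipment3.
Every dependency is enforceable on the fragments, so the decomposition is dependency-preserving.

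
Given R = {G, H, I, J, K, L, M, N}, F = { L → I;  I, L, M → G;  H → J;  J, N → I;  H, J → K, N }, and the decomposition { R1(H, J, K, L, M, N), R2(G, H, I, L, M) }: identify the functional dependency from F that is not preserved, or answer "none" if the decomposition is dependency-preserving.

Check J, N → I: no single fragment contains all of {I, J, N}, and the restricted closure of {J, N} across the fragments never reaches {I}.
L → I is preserved.
I, L, M → G is preserved.
H → J is preserved.
H, J → K, N is preserved.

J, N → I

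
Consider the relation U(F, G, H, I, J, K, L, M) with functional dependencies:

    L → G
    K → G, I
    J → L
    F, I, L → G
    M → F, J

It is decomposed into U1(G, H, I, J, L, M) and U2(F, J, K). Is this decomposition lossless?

No

Common attributes: U1 ∩ U2 = {J}.
Closure of {J}: J → L applies, adding L; L → G applies, adding G. So (J)⁺ = {G, J, L}.
The closure contains neither all of U1 = {G, H, I, J, L, M} nor all of U2 = {F, J, K}, so the common attributes are not a superkey of either fragment. The join is lossy.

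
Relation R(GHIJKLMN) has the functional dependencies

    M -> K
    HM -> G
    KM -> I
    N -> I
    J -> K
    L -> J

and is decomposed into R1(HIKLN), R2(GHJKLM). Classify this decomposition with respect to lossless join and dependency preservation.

lossy and not dependency-preserving

Lossless test: (HKL)⁺ = {HJKL}, which is a superkey of neither fragment — lossy.
Dependency preservation: the restricted closure of {KM} across the fragments never reaches {I}, so KM → I cannot be enforced without a join — not preserved.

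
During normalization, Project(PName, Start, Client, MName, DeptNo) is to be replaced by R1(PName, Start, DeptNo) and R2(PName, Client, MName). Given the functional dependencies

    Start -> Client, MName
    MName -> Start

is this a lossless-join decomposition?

No

Common attributes: R1 ∩ R2 = {PName}.
No dependency enlarges {PName}, so (PName)⁺ = {PName}.
The closure contains neither all of R1 = {PName, Start, DeptNo} nor all of R2 = {PName, Client, MName}, so the common attributes are not a superkey of either fragment. The join is lossy.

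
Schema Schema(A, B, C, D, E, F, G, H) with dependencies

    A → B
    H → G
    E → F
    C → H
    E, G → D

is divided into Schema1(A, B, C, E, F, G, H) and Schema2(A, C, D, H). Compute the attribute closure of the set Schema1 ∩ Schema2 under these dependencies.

A, B, C, G, H

Schema1 ∩ Schema2 = {A, C, H}.
A → B applies, adding B
H → G applies, adding G
Closure: {A, B, C, G, H}.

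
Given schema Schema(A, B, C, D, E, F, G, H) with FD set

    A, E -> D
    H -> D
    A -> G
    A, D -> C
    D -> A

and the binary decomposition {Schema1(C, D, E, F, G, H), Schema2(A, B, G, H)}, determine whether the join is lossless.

Common attributes: Schema1 ∩ Schema2 = {G, H}.
Closure of {G, H}: H → D applies, adding D; D → A applies, adding A; A, D → C applies, adding C. So (G, H)⁺ = {A, C, D, G, H}.
The closure contains neither all of Schema1 = {C, D, E, F, G, H} nor all of Schema2 = {A, B, G, H}, so the common attributes are not a superkey of either fragment. The join is lossy.

No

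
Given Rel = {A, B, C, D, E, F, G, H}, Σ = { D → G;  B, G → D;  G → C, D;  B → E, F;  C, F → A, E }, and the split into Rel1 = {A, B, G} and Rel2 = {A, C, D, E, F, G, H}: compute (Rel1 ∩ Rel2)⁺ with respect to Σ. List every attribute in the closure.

Rel1 ∩ Rel2 = {A, G}.
G → C, D applies, adding C, D
Closure: {A, C, D, G}.

A, C, D, G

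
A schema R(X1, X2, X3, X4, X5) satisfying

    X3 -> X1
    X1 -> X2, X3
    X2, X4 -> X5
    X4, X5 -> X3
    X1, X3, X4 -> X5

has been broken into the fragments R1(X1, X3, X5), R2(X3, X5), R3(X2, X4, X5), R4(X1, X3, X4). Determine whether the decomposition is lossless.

Chase test. Columns are X1, X2, X3, X4, X5; row i has aⱼ where attribute j ∈ Ri, else bᵢⱼ.
Initial tableau (one row per fragment):
  row 1: a1 b12 a3 b14 a5
  row 2: b21 b22 a3 b24 a5
  row 3: b31 a2 b33 a4 a5
  row 4: a1 b42 a3 a4 b45
Rows 1 and 2 agree on X3; apply X3→X1 and equate their X1 entries.
Rows 1 and 2 agree on X1; apply X1→X2, X3 and equate their X2, X3 entries.
Rows 1 and 4 agree on X1; apply X1→X2, X3 and equate their X2, X3 entries.
No row becomes fully distinguished — the join is lossy.

No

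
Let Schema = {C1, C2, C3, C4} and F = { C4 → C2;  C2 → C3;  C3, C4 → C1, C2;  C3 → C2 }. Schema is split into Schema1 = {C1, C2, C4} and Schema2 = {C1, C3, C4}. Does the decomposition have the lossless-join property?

Common attributes: Schema1 ∩ Schema2 = {C1, C4}.
Closure of {C1, C4}: C4 → C2 applies, adding C2; C2 → C3 applies, adding C3. So (C1, C4)⁺ = {C1, C2, C3, C4}.
This closure contains every attribute of Schema1, so Schema1 ∩ Schema2 → Schema1. The join is lossless.

Yes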